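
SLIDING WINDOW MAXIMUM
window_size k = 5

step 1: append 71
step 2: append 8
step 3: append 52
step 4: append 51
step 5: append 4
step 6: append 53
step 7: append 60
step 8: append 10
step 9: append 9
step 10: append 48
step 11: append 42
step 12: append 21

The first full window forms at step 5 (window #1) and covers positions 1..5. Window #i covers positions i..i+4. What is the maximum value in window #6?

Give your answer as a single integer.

Answer: 60

Derivation:
step 1: append 71 -> window=[71] (not full yet)
step 2: append 8 -> window=[71, 8] (not full yet)
step 3: append 52 -> window=[71, 8, 52] (not full yet)
step 4: append 51 -> window=[71, 8, 52, 51] (not full yet)
step 5: append 4 -> window=[71, 8, 52, 51, 4] -> max=71
step 6: append 53 -> window=[8, 52, 51, 4, 53] -> max=53
step 7: append 60 -> window=[52, 51, 4, 53, 60] -> max=60
step 8: append 10 -> window=[51, 4, 53, 60, 10] -> max=60
step 9: append 9 -> window=[4, 53, 60, 10, 9] -> max=60
step 10: append 48 -> window=[53, 60, 10, 9, 48] -> max=60
Window #6 max = 60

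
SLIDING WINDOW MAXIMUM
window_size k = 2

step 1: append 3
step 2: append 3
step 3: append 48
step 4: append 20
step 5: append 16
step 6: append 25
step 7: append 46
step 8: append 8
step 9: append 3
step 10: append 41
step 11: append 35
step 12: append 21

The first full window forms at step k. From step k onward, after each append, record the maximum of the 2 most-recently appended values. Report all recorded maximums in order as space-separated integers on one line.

Answer: 3 48 48 20 25 46 46 8 41 41 35

Derivation:
step 1: append 3 -> window=[3] (not full yet)
step 2: append 3 -> window=[3, 3] -> max=3
step 3: append 48 -> window=[3, 48] -> max=48
step 4: append 20 -> window=[48, 20] -> max=48
step 5: append 16 -> window=[20, 16] -> max=20
step 6: append 25 -> window=[16, 25] -> max=25
step 7: append 46 -> window=[25, 46] -> max=46
step 8: append 8 -> window=[46, 8] -> max=46
step 9: append 3 -> window=[8, 3] -> max=8
step 10: append 41 -> window=[3, 41] -> max=41
step 11: append 35 -> window=[41, 35] -> max=41
step 12: append 21 -> window=[35, 21] -> max=35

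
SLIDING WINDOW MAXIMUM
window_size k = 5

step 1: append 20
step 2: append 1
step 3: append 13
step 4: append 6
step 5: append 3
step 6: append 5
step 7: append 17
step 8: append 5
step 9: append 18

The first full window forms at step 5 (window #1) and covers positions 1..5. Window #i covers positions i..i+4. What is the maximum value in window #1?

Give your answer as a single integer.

step 1: append 20 -> window=[20] (not full yet)
step 2: append 1 -> window=[20, 1] (not full yet)
step 3: append 13 -> window=[20, 1, 13] (not full yet)
step 4: append 6 -> window=[20, 1, 13, 6] (not full yet)
step 5: append 3 -> window=[20, 1, 13, 6, 3] -> max=20
Window #1 max = 20

Answer: 20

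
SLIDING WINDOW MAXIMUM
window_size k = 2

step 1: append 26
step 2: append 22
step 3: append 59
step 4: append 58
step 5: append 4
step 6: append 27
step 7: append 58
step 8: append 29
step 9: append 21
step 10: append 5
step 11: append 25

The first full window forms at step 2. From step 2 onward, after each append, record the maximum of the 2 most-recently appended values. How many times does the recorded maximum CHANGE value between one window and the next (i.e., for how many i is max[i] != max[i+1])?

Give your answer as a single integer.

Answer: 7

Derivation:
step 1: append 26 -> window=[26] (not full yet)
step 2: append 22 -> window=[26, 22] -> max=26
step 3: append 59 -> window=[22, 59] -> max=59
step 4: append 58 -> window=[59, 58] -> max=59
step 5: append 4 -> window=[58, 4] -> max=58
step 6: append 27 -> window=[4, 27] -> max=27
step 7: append 58 -> window=[27, 58] -> max=58
step 8: append 29 -> window=[58, 29] -> max=58
step 9: append 21 -> window=[29, 21] -> max=29
step 10: append 5 -> window=[21, 5] -> max=21
step 11: append 25 -> window=[5, 25] -> max=25
Recorded maximums: 26 59 59 58 27 58 58 29 21 25
Changes between consecutive maximums: 7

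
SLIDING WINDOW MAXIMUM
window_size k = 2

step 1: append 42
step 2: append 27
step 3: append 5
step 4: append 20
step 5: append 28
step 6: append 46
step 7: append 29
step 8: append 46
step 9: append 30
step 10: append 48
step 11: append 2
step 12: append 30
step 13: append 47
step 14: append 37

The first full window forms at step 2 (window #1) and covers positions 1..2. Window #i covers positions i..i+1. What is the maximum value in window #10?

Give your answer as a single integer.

Answer: 48

Derivation:
step 1: append 42 -> window=[42] (not full yet)
step 2: append 27 -> window=[42, 27] -> max=42
step 3: append 5 -> window=[27, 5] -> max=27
step 4: append 20 -> window=[5, 20] -> max=20
step 5: append 28 -> window=[20, 28] -> max=28
step 6: append 46 -> window=[28, 46] -> max=46
step 7: append 29 -> window=[46, 29] -> max=46
step 8: append 46 -> window=[29, 46] -> max=46
step 9: append 30 -> window=[46, 30] -> max=46
step 10: append 48 -> window=[30, 48] -> max=48
step 11: append 2 -> window=[48, 2] -> max=48
Window #10 max = 48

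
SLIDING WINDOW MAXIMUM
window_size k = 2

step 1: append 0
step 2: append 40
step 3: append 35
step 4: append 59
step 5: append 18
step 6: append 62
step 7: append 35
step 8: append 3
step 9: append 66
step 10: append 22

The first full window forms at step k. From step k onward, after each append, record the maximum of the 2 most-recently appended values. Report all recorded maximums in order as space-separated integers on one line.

step 1: append 0 -> window=[0] (not full yet)
step 2: append 40 -> window=[0, 40] -> max=40
step 3: append 35 -> window=[40, 35] -> max=40
step 4: append 59 -> window=[35, 59] -> max=59
step 5: append 18 -> window=[59, 18] -> max=59
step 6: append 62 -> window=[18, 62] -> max=62
step 7: append 35 -> window=[62, 35] -> max=62
step 8: append 3 -> window=[35, 3] -> max=35
step 9: append 66 -> window=[3, 66] -> max=66
step 10: append 22 -> window=[66, 22] -> max=66

Answer: 40 40 59 59 62 62 35 66 66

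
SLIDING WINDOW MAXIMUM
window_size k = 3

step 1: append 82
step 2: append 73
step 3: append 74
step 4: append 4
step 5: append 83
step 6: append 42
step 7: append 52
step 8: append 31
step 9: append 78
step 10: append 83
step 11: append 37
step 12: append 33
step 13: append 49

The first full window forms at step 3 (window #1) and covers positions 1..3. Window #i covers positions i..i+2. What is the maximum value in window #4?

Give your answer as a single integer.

Answer: 83

Derivation:
step 1: append 82 -> window=[82] (not full yet)
step 2: append 73 -> window=[82, 73] (not full yet)
step 3: append 74 -> window=[82, 73, 74] -> max=82
step 4: append 4 -> window=[73, 74, 4] -> max=74
step 5: append 83 -> window=[74, 4, 83] -> max=83
step 6: append 42 -> window=[4, 83, 42] -> max=83
Window #4 max = 83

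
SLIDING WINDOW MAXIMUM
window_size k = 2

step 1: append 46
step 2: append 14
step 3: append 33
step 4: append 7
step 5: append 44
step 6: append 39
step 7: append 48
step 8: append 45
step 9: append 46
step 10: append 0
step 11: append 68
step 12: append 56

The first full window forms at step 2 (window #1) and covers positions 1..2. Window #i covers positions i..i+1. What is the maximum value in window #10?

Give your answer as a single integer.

Answer: 68

Derivation:
step 1: append 46 -> window=[46] (not full yet)
step 2: append 14 -> window=[46, 14] -> max=46
step 3: append 33 -> window=[14, 33] -> max=33
step 4: append 7 -> window=[33, 7] -> max=33
step 5: append 44 -> window=[7, 44] -> max=44
step 6: append 39 -> window=[44, 39] -> max=44
step 7: append 48 -> window=[39, 48] -> max=48
step 8: append 45 -> window=[48, 45] -> max=48
step 9: append 46 -> window=[45, 46] -> max=46
step 10: append 0 -> window=[46, 0] -> max=46
step 11: append 68 -> window=[0, 68] -> max=68
Window #10 max = 68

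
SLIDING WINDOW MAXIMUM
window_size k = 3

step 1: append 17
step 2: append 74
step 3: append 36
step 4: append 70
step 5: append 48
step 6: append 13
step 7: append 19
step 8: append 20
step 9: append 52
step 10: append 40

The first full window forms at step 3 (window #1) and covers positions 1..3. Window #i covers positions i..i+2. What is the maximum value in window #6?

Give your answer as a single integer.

Answer: 20

Derivation:
step 1: append 17 -> window=[17] (not full yet)
step 2: append 74 -> window=[17, 74] (not full yet)
step 3: append 36 -> window=[17, 74, 36] -> max=74
step 4: append 70 -> window=[74, 36, 70] -> max=74
step 5: append 48 -> window=[36, 70, 48] -> max=70
step 6: append 13 -> window=[70, 48, 13] -> max=70
step 7: append 19 -> window=[48, 13, 19] -> max=48
step 8: append 20 -> window=[13, 19, 20] -> max=20
Window #6 max = 20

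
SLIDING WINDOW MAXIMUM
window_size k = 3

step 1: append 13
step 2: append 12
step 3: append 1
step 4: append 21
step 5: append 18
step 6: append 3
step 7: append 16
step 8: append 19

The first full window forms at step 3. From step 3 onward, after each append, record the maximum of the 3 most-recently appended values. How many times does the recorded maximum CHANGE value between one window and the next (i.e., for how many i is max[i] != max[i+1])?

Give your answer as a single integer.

Answer: 3

Derivation:
step 1: append 13 -> window=[13] (not full yet)
step 2: append 12 -> window=[13, 12] (not full yet)
step 3: append 1 -> window=[13, 12, 1] -> max=13
step 4: append 21 -> window=[12, 1, 21] -> max=21
step 5: append 18 -> window=[1, 21, 18] -> max=21
step 6: append 3 -> window=[21, 18, 3] -> max=21
step 7: append 16 -> window=[18, 3, 16] -> max=18
step 8: append 19 -> window=[3, 16, 19] -> max=19
Recorded maximums: 13 21 21 21 18 19
Changes between consecutive maximums: 3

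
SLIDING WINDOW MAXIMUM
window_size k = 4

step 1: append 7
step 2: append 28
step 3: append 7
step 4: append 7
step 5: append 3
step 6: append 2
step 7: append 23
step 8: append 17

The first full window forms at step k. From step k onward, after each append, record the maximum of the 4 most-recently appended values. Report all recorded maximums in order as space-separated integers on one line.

step 1: append 7 -> window=[7] (not full yet)
step 2: append 28 -> window=[7, 28] (not full yet)
step 3: append 7 -> window=[7, 28, 7] (not full yet)
step 4: append 7 -> window=[7, 28, 7, 7] -> max=28
step 5: append 3 -> window=[28, 7, 7, 3] -> max=28
step 6: append 2 -> window=[7, 7, 3, 2] -> max=7
step 7: append 23 -> window=[7, 3, 2, 23] -> max=23
step 8: append 17 -> window=[3, 2, 23, 17] -> max=23

Answer: 28 28 7 23 23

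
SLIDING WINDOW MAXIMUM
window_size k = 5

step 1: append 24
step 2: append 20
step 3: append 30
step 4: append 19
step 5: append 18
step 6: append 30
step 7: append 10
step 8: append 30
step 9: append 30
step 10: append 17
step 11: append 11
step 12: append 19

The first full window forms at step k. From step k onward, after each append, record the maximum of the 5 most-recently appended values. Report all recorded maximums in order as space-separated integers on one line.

step 1: append 24 -> window=[24] (not full yet)
step 2: append 20 -> window=[24, 20] (not full yet)
step 3: append 30 -> window=[24, 20, 30] (not full yet)
step 4: append 19 -> window=[24, 20, 30, 19] (not full yet)
step 5: append 18 -> window=[24, 20, 30, 19, 18] -> max=30
step 6: append 30 -> window=[20, 30, 19, 18, 30] -> max=30
step 7: append 10 -> window=[30, 19, 18, 30, 10] -> max=30
step 8: append 30 -> window=[19, 18, 30, 10, 30] -> max=30
step 9: append 30 -> window=[18, 30, 10, 30, 30] -> max=30
step 10: append 17 -> window=[30, 10, 30, 30, 17] -> max=30
step 11: append 11 -> window=[10, 30, 30, 17, 11] -> max=30
step 12: append 19 -> window=[30, 30, 17, 11, 19] -> max=30

Answer: 30 30 30 30 30 30 30 30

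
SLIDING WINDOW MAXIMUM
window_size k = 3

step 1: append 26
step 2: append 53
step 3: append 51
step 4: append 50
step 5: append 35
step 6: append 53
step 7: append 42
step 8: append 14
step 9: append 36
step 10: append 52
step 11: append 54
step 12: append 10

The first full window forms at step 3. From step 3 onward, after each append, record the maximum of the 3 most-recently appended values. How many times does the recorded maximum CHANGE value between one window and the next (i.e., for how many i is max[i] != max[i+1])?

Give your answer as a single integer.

step 1: append 26 -> window=[26] (not full yet)
step 2: append 53 -> window=[26, 53] (not full yet)
step 3: append 51 -> window=[26, 53, 51] -> max=53
step 4: append 50 -> window=[53, 51, 50] -> max=53
step 5: append 35 -> window=[51, 50, 35] -> max=51
step 6: append 53 -> window=[50, 35, 53] -> max=53
step 7: append 42 -> window=[35, 53, 42] -> max=53
step 8: append 14 -> window=[53, 42, 14] -> max=53
step 9: append 36 -> window=[42, 14, 36] -> max=42
step 10: append 52 -> window=[14, 36, 52] -> max=52
step 11: append 54 -> window=[36, 52, 54] -> max=54
step 12: append 10 -> window=[52, 54, 10] -> max=54
Recorded maximums: 53 53 51 53 53 53 42 52 54 54
Changes between consecutive maximums: 5

Answer: 5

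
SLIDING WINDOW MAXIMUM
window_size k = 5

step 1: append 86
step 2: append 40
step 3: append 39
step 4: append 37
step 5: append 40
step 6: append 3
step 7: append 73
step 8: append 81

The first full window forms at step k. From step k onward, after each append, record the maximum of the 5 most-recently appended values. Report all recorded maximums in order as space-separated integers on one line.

Answer: 86 40 73 81

Derivation:
step 1: append 86 -> window=[86] (not full yet)
step 2: append 40 -> window=[86, 40] (not full yet)
step 3: append 39 -> window=[86, 40, 39] (not full yet)
step 4: append 37 -> window=[86, 40, 39, 37] (not full yet)
step 5: append 40 -> window=[86, 40, 39, 37, 40] -> max=86
step 6: append 3 -> window=[40, 39, 37, 40, 3] -> max=40
step 7: append 73 -> window=[39, 37, 40, 3, 73] -> max=73
step 8: append 81 -> window=[37, 40, 3, 73, 81] -> max=81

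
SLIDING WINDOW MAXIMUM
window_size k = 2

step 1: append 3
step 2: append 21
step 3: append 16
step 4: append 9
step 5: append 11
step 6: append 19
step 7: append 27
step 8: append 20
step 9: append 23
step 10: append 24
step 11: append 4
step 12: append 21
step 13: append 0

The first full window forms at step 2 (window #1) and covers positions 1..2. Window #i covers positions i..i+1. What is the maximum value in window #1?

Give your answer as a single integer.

step 1: append 3 -> window=[3] (not full yet)
step 2: append 21 -> window=[3, 21] -> max=21
Window #1 max = 21

Answer: 21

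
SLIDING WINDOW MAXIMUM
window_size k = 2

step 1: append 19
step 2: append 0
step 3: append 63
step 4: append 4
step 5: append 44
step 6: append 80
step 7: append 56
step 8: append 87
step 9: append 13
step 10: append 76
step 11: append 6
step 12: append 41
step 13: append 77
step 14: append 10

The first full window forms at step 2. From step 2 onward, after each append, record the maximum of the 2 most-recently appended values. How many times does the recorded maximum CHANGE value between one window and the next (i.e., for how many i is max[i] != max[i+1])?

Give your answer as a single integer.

Answer: 7

Derivation:
step 1: append 19 -> window=[19] (not full yet)
step 2: append 0 -> window=[19, 0] -> max=19
step 3: append 63 -> window=[0, 63] -> max=63
step 4: append 4 -> window=[63, 4] -> max=63
step 5: append 44 -> window=[4, 44] -> max=44
step 6: append 80 -> window=[44, 80] -> max=80
step 7: append 56 -> window=[80, 56] -> max=80
step 8: append 87 -> window=[56, 87] -> max=87
step 9: append 13 -> window=[87, 13] -> max=87
step 10: append 76 -> window=[13, 76] -> max=76
step 11: append 6 -> window=[76, 6] -> max=76
step 12: append 41 -> window=[6, 41] -> max=41
step 13: append 77 -> window=[41, 77] -> max=77
step 14: append 10 -> window=[77, 10] -> max=77
Recorded maximums: 19 63 63 44 80 80 87 87 76 76 41 77 77
Changes between consecutive maximums: 7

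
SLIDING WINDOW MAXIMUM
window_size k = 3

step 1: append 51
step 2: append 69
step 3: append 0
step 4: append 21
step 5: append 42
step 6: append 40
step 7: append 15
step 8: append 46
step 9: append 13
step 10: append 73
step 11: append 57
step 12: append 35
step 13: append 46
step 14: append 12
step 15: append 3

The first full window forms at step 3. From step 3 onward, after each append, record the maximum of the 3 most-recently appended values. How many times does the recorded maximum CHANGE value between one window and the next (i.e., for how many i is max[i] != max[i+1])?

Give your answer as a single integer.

Answer: 5

Derivation:
step 1: append 51 -> window=[51] (not full yet)
step 2: append 69 -> window=[51, 69] (not full yet)
step 3: append 0 -> window=[51, 69, 0] -> max=69
step 4: append 21 -> window=[69, 0, 21] -> max=69
step 5: append 42 -> window=[0, 21, 42] -> max=42
step 6: append 40 -> window=[21, 42, 40] -> max=42
step 7: append 15 -> window=[42, 40, 15] -> max=42
step 8: append 46 -> window=[40, 15, 46] -> max=46
step 9: append 13 -> window=[15, 46, 13] -> max=46
step 10: append 73 -> window=[46, 13, 73] -> max=73
step 11: append 57 -> window=[13, 73, 57] -> max=73
step 12: append 35 -> window=[73, 57, 35] -> max=73
step 13: append 46 -> window=[57, 35, 46] -> max=57
step 14: append 12 -> window=[35, 46, 12] -> max=46
step 15: append 3 -> window=[46, 12, 3] -> max=46
Recorded maximums: 69 69 42 42 42 46 46 73 73 73 57 46 46
Changes between consecutive maximums: 5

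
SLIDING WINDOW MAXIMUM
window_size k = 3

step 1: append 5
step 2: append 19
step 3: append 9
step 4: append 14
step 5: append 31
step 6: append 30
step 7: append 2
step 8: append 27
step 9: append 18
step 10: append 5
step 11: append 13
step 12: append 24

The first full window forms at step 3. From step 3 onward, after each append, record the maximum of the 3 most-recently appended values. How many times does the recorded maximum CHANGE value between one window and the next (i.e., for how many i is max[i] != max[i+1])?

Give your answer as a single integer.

Answer: 5

Derivation:
step 1: append 5 -> window=[5] (not full yet)
step 2: append 19 -> window=[5, 19] (not full yet)
step 3: append 9 -> window=[5, 19, 9] -> max=19
step 4: append 14 -> window=[19, 9, 14] -> max=19
step 5: append 31 -> window=[9, 14, 31] -> max=31
step 6: append 30 -> window=[14, 31, 30] -> max=31
step 7: append 2 -> window=[31, 30, 2] -> max=31
step 8: append 27 -> window=[30, 2, 27] -> max=30
step 9: append 18 -> window=[2, 27, 18] -> max=27
step 10: append 5 -> window=[27, 18, 5] -> max=27
step 11: append 13 -> window=[18, 5, 13] -> max=18
step 12: append 24 -> window=[5, 13, 24] -> max=24
Recorded maximums: 19 19 31 31 31 30 27 27 18 24
Changes between consecutive maximums: 5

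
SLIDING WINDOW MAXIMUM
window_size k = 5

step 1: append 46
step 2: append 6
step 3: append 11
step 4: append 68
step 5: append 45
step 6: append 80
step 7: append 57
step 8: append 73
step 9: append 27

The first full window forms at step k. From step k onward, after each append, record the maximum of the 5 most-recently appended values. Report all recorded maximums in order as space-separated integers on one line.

step 1: append 46 -> window=[46] (not full yet)
step 2: append 6 -> window=[46, 6] (not full yet)
step 3: append 11 -> window=[46, 6, 11] (not full yet)
step 4: append 68 -> window=[46, 6, 11, 68] (not full yet)
step 5: append 45 -> window=[46, 6, 11, 68, 45] -> max=68
step 6: append 80 -> window=[6, 11, 68, 45, 80] -> max=80
step 7: append 57 -> window=[11, 68, 45, 80, 57] -> max=80
step 8: append 73 -> window=[68, 45, 80, 57, 73] -> max=80
step 9: append 27 -> window=[45, 80, 57, 73, 27] -> max=80

Answer: 68 80 80 80 80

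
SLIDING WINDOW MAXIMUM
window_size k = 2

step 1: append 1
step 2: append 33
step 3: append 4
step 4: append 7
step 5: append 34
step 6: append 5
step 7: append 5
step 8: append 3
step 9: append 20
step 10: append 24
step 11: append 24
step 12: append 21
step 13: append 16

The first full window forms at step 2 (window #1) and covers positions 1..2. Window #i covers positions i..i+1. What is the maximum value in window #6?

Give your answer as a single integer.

Answer: 5

Derivation:
step 1: append 1 -> window=[1] (not full yet)
step 2: append 33 -> window=[1, 33] -> max=33
step 3: append 4 -> window=[33, 4] -> max=33
step 4: append 7 -> window=[4, 7] -> max=7
step 5: append 34 -> window=[7, 34] -> max=34
step 6: append 5 -> window=[34, 5] -> max=34
step 7: append 5 -> window=[5, 5] -> max=5
Window #6 max = 5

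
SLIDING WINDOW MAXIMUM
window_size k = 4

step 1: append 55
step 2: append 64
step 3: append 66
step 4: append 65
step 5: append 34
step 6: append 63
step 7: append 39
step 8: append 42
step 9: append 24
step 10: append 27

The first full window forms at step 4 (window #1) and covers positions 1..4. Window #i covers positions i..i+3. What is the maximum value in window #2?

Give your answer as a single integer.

Answer: 66

Derivation:
step 1: append 55 -> window=[55] (not full yet)
step 2: append 64 -> window=[55, 64] (not full yet)
step 3: append 66 -> window=[55, 64, 66] (not full yet)
step 4: append 65 -> window=[55, 64, 66, 65] -> max=66
step 5: append 34 -> window=[64, 66, 65, 34] -> max=66
Window #2 max = 66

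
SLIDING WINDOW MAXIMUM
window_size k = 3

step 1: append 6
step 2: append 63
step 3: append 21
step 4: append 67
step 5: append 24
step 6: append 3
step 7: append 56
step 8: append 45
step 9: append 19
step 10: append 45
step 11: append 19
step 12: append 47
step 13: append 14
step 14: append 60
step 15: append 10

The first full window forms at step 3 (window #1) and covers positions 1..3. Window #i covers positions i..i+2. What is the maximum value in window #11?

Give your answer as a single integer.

step 1: append 6 -> window=[6] (not full yet)
step 2: append 63 -> window=[6, 63] (not full yet)
step 3: append 21 -> window=[6, 63, 21] -> max=63
step 4: append 67 -> window=[63, 21, 67] -> max=67
step 5: append 24 -> window=[21, 67, 24] -> max=67
step 6: append 3 -> window=[67, 24, 3] -> max=67
step 7: append 56 -> window=[24, 3, 56] -> max=56
step 8: append 45 -> window=[3, 56, 45] -> max=56
step 9: append 19 -> window=[56, 45, 19] -> max=56
step 10: append 45 -> window=[45, 19, 45] -> max=45
step 11: append 19 -> window=[19, 45, 19] -> max=45
step 12: append 47 -> window=[45, 19, 47] -> max=47
step 13: append 14 -> window=[19, 47, 14] -> max=47
Window #11 max = 47

Answer: 47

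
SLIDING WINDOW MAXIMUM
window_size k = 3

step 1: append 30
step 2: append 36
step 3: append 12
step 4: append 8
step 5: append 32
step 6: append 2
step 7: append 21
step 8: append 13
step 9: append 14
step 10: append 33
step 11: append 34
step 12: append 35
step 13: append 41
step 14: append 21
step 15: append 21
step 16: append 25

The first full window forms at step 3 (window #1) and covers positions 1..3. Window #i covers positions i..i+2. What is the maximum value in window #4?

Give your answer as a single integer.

step 1: append 30 -> window=[30] (not full yet)
step 2: append 36 -> window=[30, 36] (not full yet)
step 3: append 12 -> window=[30, 36, 12] -> max=36
step 4: append 8 -> window=[36, 12, 8] -> max=36
step 5: append 32 -> window=[12, 8, 32] -> max=32
step 6: append 2 -> window=[8, 32, 2] -> max=32
Window #4 max = 32

Answer: 32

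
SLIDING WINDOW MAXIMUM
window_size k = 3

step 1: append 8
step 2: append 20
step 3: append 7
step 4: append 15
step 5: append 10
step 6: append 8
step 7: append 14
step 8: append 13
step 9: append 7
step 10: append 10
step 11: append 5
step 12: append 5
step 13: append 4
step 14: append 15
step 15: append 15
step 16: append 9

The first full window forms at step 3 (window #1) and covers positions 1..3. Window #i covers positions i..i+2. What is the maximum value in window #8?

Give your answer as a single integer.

Answer: 13

Derivation:
step 1: append 8 -> window=[8] (not full yet)
step 2: append 20 -> window=[8, 20] (not full yet)
step 3: append 7 -> window=[8, 20, 7] -> max=20
step 4: append 15 -> window=[20, 7, 15] -> max=20
step 5: append 10 -> window=[7, 15, 10] -> max=15
step 6: append 8 -> window=[15, 10, 8] -> max=15
step 7: append 14 -> window=[10, 8, 14] -> max=14
step 8: append 13 -> window=[8, 14, 13] -> max=14
step 9: append 7 -> window=[14, 13, 7] -> max=14
step 10: append 10 -> window=[13, 7, 10] -> max=13
Window #8 max = 13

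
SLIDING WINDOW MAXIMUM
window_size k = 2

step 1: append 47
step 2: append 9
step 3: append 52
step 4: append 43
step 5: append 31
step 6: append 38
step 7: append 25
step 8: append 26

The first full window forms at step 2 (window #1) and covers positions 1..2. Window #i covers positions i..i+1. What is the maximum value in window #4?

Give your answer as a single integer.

Answer: 43

Derivation:
step 1: append 47 -> window=[47] (not full yet)
step 2: append 9 -> window=[47, 9] -> max=47
step 3: append 52 -> window=[9, 52] -> max=52
step 4: append 43 -> window=[52, 43] -> max=52
step 5: append 31 -> window=[43, 31] -> max=43
Window #4 max = 43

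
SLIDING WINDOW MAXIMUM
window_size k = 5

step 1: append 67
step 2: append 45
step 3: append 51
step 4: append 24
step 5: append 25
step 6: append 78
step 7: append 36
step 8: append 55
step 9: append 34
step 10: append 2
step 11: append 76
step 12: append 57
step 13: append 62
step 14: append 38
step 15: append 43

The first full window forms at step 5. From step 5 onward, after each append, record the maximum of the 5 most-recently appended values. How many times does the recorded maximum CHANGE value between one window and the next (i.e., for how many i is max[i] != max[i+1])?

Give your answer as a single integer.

step 1: append 67 -> window=[67] (not full yet)
step 2: append 45 -> window=[67, 45] (not full yet)
step 3: append 51 -> window=[67, 45, 51] (not full yet)
step 4: append 24 -> window=[67, 45, 51, 24] (not full yet)
step 5: append 25 -> window=[67, 45, 51, 24, 25] -> max=67
step 6: append 78 -> window=[45, 51, 24, 25, 78] -> max=78
step 7: append 36 -> window=[51, 24, 25, 78, 36] -> max=78
step 8: append 55 -> window=[24, 25, 78, 36, 55] -> max=78
step 9: append 34 -> window=[25, 78, 36, 55, 34] -> max=78
step 10: append 2 -> window=[78, 36, 55, 34, 2] -> max=78
step 11: append 76 -> window=[36, 55, 34, 2, 76] -> max=76
step 12: append 57 -> window=[55, 34, 2, 76, 57] -> max=76
step 13: append 62 -> window=[34, 2, 76, 57, 62] -> max=76
step 14: append 38 -> window=[2, 76, 57, 62, 38] -> max=76
step 15: append 43 -> window=[76, 57, 62, 38, 43] -> max=76
Recorded maximums: 67 78 78 78 78 78 76 76 76 76 76
Changes between consecutive maximums: 2

Answer: 2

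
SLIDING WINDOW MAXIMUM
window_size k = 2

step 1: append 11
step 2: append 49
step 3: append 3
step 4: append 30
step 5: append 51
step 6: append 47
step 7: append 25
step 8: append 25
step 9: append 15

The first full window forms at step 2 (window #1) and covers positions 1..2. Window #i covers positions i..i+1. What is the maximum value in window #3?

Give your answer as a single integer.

Answer: 30

Derivation:
step 1: append 11 -> window=[11] (not full yet)
step 2: append 49 -> window=[11, 49] -> max=49
step 3: append 3 -> window=[49, 3] -> max=49
step 4: append 30 -> window=[3, 30] -> max=30
Window #3 max = 30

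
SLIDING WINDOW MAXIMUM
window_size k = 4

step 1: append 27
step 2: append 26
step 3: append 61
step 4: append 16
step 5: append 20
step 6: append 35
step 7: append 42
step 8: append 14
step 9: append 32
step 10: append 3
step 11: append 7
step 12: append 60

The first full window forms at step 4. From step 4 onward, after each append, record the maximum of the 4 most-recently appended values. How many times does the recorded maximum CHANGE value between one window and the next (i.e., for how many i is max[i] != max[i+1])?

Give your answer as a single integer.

Answer: 3

Derivation:
step 1: append 27 -> window=[27] (not full yet)
step 2: append 26 -> window=[27, 26] (not full yet)
step 3: append 61 -> window=[27, 26, 61] (not full yet)
step 4: append 16 -> window=[27, 26, 61, 16] -> max=61
step 5: append 20 -> window=[26, 61, 16, 20] -> max=61
step 6: append 35 -> window=[61, 16, 20, 35] -> max=61
step 7: append 42 -> window=[16, 20, 35, 42] -> max=42
step 8: append 14 -> window=[20, 35, 42, 14] -> max=42
step 9: append 32 -> window=[35, 42, 14, 32] -> max=42
step 10: append 3 -> window=[42, 14, 32, 3] -> max=42
step 11: append 7 -> window=[14, 32, 3, 7] -> max=32
step 12: append 60 -> window=[32, 3, 7, 60] -> max=60
Recorded maximums: 61 61 61 42 42 42 42 32 60
Changes between consecutive maximums: 3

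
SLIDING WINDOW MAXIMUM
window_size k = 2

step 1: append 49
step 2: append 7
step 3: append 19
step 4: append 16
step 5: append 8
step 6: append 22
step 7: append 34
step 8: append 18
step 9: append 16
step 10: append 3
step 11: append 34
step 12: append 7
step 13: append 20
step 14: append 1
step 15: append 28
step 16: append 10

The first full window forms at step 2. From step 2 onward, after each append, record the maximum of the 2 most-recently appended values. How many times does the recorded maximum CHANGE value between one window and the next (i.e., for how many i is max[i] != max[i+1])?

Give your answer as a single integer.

step 1: append 49 -> window=[49] (not full yet)
step 2: append 7 -> window=[49, 7] -> max=49
step 3: append 19 -> window=[7, 19] -> max=19
step 4: append 16 -> window=[19, 16] -> max=19
step 5: append 8 -> window=[16, 8] -> max=16
step 6: append 22 -> window=[8, 22] -> max=22
step 7: append 34 -> window=[22, 34] -> max=34
step 8: append 18 -> window=[34, 18] -> max=34
step 9: append 16 -> window=[18, 16] -> max=18
step 10: append 3 -> window=[16, 3] -> max=16
step 11: append 34 -> window=[3, 34] -> max=34
step 12: append 7 -> window=[34, 7] -> max=34
step 13: append 20 -> window=[7, 20] -> max=20
step 14: append 1 -> window=[20, 1] -> max=20
step 15: append 28 -> window=[1, 28] -> max=28
step 16: append 10 -> window=[28, 10] -> max=28
Recorded maximums: 49 19 19 16 22 34 34 18 16 34 34 20 20 28 28
Changes between consecutive maximums: 9

Answer: 9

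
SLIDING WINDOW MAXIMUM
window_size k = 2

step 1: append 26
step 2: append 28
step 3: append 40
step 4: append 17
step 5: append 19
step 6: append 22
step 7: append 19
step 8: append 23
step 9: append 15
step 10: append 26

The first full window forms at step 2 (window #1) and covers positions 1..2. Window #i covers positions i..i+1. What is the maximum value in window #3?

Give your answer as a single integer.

step 1: append 26 -> window=[26] (not full yet)
step 2: append 28 -> window=[26, 28] -> max=28
step 3: append 40 -> window=[28, 40] -> max=40
step 4: append 17 -> window=[40, 17] -> max=40
Window #3 max = 40

Answer: 40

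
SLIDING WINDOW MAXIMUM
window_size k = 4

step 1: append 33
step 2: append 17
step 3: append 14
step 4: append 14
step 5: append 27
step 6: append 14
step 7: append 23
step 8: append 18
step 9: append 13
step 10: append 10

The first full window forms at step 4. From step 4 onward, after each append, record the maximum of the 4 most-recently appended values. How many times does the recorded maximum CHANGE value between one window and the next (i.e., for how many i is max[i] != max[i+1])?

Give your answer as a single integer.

Answer: 2

Derivation:
step 1: append 33 -> window=[33] (not full yet)
step 2: append 17 -> window=[33, 17] (not full yet)
step 3: append 14 -> window=[33, 17, 14] (not full yet)
step 4: append 14 -> window=[33, 17, 14, 14] -> max=33
step 5: append 27 -> window=[17, 14, 14, 27] -> max=27
step 6: append 14 -> window=[14, 14, 27, 14] -> max=27
step 7: append 23 -> window=[14, 27, 14, 23] -> max=27
step 8: append 18 -> window=[27, 14, 23, 18] -> max=27
step 9: append 13 -> window=[14, 23, 18, 13] -> max=23
step 10: append 10 -> window=[23, 18, 13, 10] -> max=23
Recorded maximums: 33 27 27 27 27 23 23
Changes between consecutive maximums: 2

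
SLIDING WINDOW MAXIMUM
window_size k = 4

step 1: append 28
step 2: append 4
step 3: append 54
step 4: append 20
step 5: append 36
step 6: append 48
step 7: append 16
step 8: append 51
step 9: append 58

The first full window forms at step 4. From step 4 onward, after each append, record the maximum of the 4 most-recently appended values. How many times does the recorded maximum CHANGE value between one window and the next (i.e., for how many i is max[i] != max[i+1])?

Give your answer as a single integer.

Answer: 3

Derivation:
step 1: append 28 -> window=[28] (not full yet)
step 2: append 4 -> window=[28, 4] (not full yet)
step 3: append 54 -> window=[28, 4, 54] (not full yet)
step 4: append 20 -> window=[28, 4, 54, 20] -> max=54
step 5: append 36 -> window=[4, 54, 20, 36] -> max=54
step 6: append 48 -> window=[54, 20, 36, 48] -> max=54
step 7: append 16 -> window=[20, 36, 48, 16] -> max=48
step 8: append 51 -> window=[36, 48, 16, 51] -> max=51
step 9: append 58 -> window=[48, 16, 51, 58] -> max=58
Recorded maximums: 54 54 54 48 51 58
Changes between consecutive maximums: 3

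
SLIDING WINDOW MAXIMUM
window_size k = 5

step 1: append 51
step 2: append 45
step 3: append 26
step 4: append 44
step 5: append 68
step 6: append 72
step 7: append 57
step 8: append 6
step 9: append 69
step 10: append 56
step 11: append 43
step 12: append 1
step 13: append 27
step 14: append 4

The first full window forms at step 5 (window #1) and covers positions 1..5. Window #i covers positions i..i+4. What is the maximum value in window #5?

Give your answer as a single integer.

step 1: append 51 -> window=[51] (not full yet)
step 2: append 45 -> window=[51, 45] (not full yet)
step 3: append 26 -> window=[51, 45, 26] (not full yet)
step 4: append 44 -> window=[51, 45, 26, 44] (not full yet)
step 5: append 68 -> window=[51, 45, 26, 44, 68] -> max=68
step 6: append 72 -> window=[45, 26, 44, 68, 72] -> max=72
step 7: append 57 -> window=[26, 44, 68, 72, 57] -> max=72
step 8: append 6 -> window=[44, 68, 72, 57, 6] -> max=72
step 9: append 69 -> window=[68, 72, 57, 6, 69] -> max=72
Window #5 max = 72

Answer: 72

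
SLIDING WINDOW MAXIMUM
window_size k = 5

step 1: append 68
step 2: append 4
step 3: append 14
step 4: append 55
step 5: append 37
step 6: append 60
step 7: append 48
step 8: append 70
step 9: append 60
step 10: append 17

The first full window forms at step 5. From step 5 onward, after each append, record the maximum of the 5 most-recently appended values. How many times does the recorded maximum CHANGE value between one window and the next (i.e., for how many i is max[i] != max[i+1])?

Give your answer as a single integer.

Answer: 2

Derivation:
step 1: append 68 -> window=[68] (not full yet)
step 2: append 4 -> window=[68, 4] (not full yet)
step 3: append 14 -> window=[68, 4, 14] (not full yet)
step 4: append 55 -> window=[68, 4, 14, 55] (not full yet)
step 5: append 37 -> window=[68, 4, 14, 55, 37] -> max=68
step 6: append 60 -> window=[4, 14, 55, 37, 60] -> max=60
step 7: append 48 -> window=[14, 55, 37, 60, 48] -> max=60
step 8: append 70 -> window=[55, 37, 60, 48, 70] -> max=70
step 9: append 60 -> window=[37, 60, 48, 70, 60] -> max=70
step 10: append 17 -> window=[60, 48, 70, 60, 17] -> max=70
Recorded maximums: 68 60 60 70 70 70
Changes between consecutive maximums: 2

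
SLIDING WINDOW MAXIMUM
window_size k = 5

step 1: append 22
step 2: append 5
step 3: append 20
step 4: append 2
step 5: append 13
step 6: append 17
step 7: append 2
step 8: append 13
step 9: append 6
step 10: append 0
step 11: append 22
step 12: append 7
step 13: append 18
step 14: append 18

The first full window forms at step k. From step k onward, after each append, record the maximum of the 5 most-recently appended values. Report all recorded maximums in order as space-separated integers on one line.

Answer: 22 20 20 17 17 17 22 22 22 22

Derivation:
step 1: append 22 -> window=[22] (not full yet)
step 2: append 5 -> window=[22, 5] (not full yet)
step 3: append 20 -> window=[22, 5, 20] (not full yet)
step 4: append 2 -> window=[22, 5, 20, 2] (not full yet)
step 5: append 13 -> window=[22, 5, 20, 2, 13] -> max=22
step 6: append 17 -> window=[5, 20, 2, 13, 17] -> max=20
step 7: append 2 -> window=[20, 2, 13, 17, 2] -> max=20
step 8: append 13 -> window=[2, 13, 17, 2, 13] -> max=17
step 9: append 6 -> window=[13, 17, 2, 13, 6] -> max=17
step 10: append 0 -> window=[17, 2, 13, 6, 0] -> max=17
step 11: append 22 -> window=[2, 13, 6, 0, 22] -> max=22
step 12: append 7 -> window=[13, 6, 0, 22, 7] -> max=22
step 13: append 18 -> window=[6, 0, 22, 7, 18] -> max=22
step 14: append 18 -> window=[0, 22, 7, 18, 18] -> max=22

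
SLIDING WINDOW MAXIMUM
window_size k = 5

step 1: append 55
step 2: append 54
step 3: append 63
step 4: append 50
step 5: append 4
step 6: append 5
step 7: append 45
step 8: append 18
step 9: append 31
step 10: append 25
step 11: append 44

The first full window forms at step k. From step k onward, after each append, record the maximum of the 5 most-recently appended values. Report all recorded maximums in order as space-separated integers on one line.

step 1: append 55 -> window=[55] (not full yet)
step 2: append 54 -> window=[55, 54] (not full yet)
step 3: append 63 -> window=[55, 54, 63] (not full yet)
step 4: append 50 -> window=[55, 54, 63, 50] (not full yet)
step 5: append 4 -> window=[55, 54, 63, 50, 4] -> max=63
step 6: append 5 -> window=[54, 63, 50, 4, 5] -> max=63
step 7: append 45 -> window=[63, 50, 4, 5, 45] -> max=63
step 8: append 18 -> window=[50, 4, 5, 45, 18] -> max=50
step 9: append 31 -> window=[4, 5, 45, 18, 31] -> max=45
step 10: append 25 -> window=[5, 45, 18, 31, 25] -> max=45
step 11: append 44 -> window=[45, 18, 31, 25, 44] -> max=45

Answer: 63 63 63 50 45 45 45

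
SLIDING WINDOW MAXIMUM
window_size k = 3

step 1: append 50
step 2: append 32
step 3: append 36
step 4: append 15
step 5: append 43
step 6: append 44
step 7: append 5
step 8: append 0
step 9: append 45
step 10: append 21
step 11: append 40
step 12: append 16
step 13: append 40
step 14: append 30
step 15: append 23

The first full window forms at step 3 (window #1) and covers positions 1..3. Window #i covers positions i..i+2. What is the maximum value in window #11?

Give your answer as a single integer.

Answer: 40

Derivation:
step 1: append 50 -> window=[50] (not full yet)
step 2: append 32 -> window=[50, 32] (not full yet)
step 3: append 36 -> window=[50, 32, 36] -> max=50
step 4: append 15 -> window=[32, 36, 15] -> max=36
step 5: append 43 -> window=[36, 15, 43] -> max=43
step 6: append 44 -> window=[15, 43, 44] -> max=44
step 7: append 5 -> window=[43, 44, 5] -> max=44
step 8: append 0 -> window=[44, 5, 0] -> max=44
step 9: append 45 -> window=[5, 0, 45] -> max=45
step 10: append 21 -> window=[0, 45, 21] -> max=45
step 11: append 40 -> window=[45, 21, 40] -> max=45
step 12: append 16 -> window=[21, 40, 16] -> max=40
step 13: append 40 -> window=[40, 16, 40] -> max=40
Window #11 max = 40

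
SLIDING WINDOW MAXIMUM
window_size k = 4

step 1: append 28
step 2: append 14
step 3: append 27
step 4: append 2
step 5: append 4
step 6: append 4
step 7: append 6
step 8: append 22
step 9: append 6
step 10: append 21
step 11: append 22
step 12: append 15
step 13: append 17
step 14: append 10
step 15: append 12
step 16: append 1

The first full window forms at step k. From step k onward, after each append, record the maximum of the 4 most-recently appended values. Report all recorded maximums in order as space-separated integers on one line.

Answer: 28 27 27 6 22 22 22 22 22 22 22 17 17

Derivation:
step 1: append 28 -> window=[28] (not full yet)
step 2: append 14 -> window=[28, 14] (not full yet)
step 3: append 27 -> window=[28, 14, 27] (not full yet)
step 4: append 2 -> window=[28, 14, 27, 2] -> max=28
step 5: append 4 -> window=[14, 27, 2, 4] -> max=27
step 6: append 4 -> window=[27, 2, 4, 4] -> max=27
step 7: append 6 -> window=[2, 4, 4, 6] -> max=6
step 8: append 22 -> window=[4, 4, 6, 22] -> max=22
step 9: append 6 -> window=[4, 6, 22, 6] -> max=22
step 10: append 21 -> window=[6, 22, 6, 21] -> max=22
step 11: append 22 -> window=[22, 6, 21, 22] -> max=22
step 12: append 15 -> window=[6, 21, 22, 15] -> max=22
step 13: append 17 -> window=[21, 22, 15, 17] -> max=22
step 14: append 10 -> window=[22, 15, 17, 10] -> max=22
step 15: append 12 -> window=[15, 17, 10, 12] -> max=17
step 16: append 1 -> window=[17, 10, 12, 1] -> max=17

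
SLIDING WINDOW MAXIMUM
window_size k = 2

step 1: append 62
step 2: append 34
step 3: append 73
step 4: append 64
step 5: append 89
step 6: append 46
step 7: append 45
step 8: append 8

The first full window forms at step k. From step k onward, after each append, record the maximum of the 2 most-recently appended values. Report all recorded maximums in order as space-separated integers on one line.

step 1: append 62 -> window=[62] (not full yet)
step 2: append 34 -> window=[62, 34] -> max=62
step 3: append 73 -> window=[34, 73] -> max=73
step 4: append 64 -> window=[73, 64] -> max=73
step 5: append 89 -> window=[64, 89] -> max=89
step 6: append 46 -> window=[89, 46] -> max=89
step 7: append 45 -> window=[46, 45] -> max=46
step 8: append 8 -> window=[45, 8] -> max=45

Answer: 62 73 73 89 89 46 45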